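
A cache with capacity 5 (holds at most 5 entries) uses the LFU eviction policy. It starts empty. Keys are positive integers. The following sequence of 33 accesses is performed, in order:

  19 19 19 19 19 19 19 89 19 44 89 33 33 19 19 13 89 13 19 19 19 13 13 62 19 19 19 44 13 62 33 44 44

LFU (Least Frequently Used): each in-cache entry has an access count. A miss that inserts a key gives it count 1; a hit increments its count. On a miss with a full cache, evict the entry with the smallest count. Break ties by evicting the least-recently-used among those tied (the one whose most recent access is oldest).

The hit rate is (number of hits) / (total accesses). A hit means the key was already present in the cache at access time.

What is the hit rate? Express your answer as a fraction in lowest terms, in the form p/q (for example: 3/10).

Answer: 8/11

Derivation:
LFU simulation (capacity=5):
  1. access 19: MISS. Cache: [19(c=1)]
  2. access 19: HIT, count now 2. Cache: [19(c=2)]
  3. access 19: HIT, count now 3. Cache: [19(c=3)]
  4. access 19: HIT, count now 4. Cache: [19(c=4)]
  5. access 19: HIT, count now 5. Cache: [19(c=5)]
  6. access 19: HIT, count now 6. Cache: [19(c=6)]
  7. access 19: HIT, count now 7. Cache: [19(c=7)]
  8. access 89: MISS. Cache: [89(c=1) 19(c=7)]
  9. access 19: HIT, count now 8. Cache: [89(c=1) 19(c=8)]
  10. access 44: MISS. Cache: [89(c=1) 44(c=1) 19(c=8)]
  11. access 89: HIT, count now 2. Cache: [44(c=1) 89(c=2) 19(c=8)]
  12. access 33: MISS. Cache: [44(c=1) 33(c=1) 89(c=2) 19(c=8)]
  13. access 33: HIT, count now 2. Cache: [44(c=1) 89(c=2) 33(c=2) 19(c=8)]
  14. access 19: HIT, count now 9. Cache: [44(c=1) 89(c=2) 33(c=2) 19(c=9)]
  15. access 19: HIT, count now 10. Cache: [44(c=1) 89(c=2) 33(c=2) 19(c=10)]
  16. access 13: MISS. Cache: [44(c=1) 13(c=1) 89(c=2) 33(c=2) 19(c=10)]
  17. access 89: HIT, count now 3. Cache: [44(c=1) 13(c=1) 33(c=2) 89(c=3) 19(c=10)]
  18. access 13: HIT, count now 2. Cache: [44(c=1) 33(c=2) 13(c=2) 89(c=3) 19(c=10)]
  19. access 19: HIT, count now 11. Cache: [44(c=1) 33(c=2) 13(c=2) 89(c=3) 19(c=11)]
  20. access 19: HIT, count now 12. Cache: [44(c=1) 33(c=2) 13(c=2) 89(c=3) 19(c=12)]
  21. access 19: HIT, count now 13. Cache: [44(c=1) 33(c=2) 13(c=2) 89(c=3) 19(c=13)]
  22. access 13: HIT, count now 3. Cache: [44(c=1) 33(c=2) 89(c=3) 13(c=3) 19(c=13)]
  23. access 13: HIT, count now 4. Cache: [44(c=1) 33(c=2) 89(c=3) 13(c=4) 19(c=13)]
  24. access 62: MISS, evict 44(c=1). Cache: [62(c=1) 33(c=2) 89(c=3) 13(c=4) 19(c=13)]
  25. access 19: HIT, count now 14. Cache: [62(c=1) 33(c=2) 89(c=3) 13(c=4) 19(c=14)]
  26. access 19: HIT, count now 15. Cache: [62(c=1) 33(c=2) 89(c=3) 13(c=4) 19(c=15)]
  27. access 19: HIT, count now 16. Cache: [62(c=1) 33(c=2) 89(c=3) 13(c=4) 19(c=16)]
  28. access 44: MISS, evict 62(c=1). Cache: [44(c=1) 33(c=2) 89(c=3) 13(c=4) 19(c=16)]
  29. access 13: HIT, count now 5. Cache: [44(c=1) 33(c=2) 89(c=3) 13(c=5) 19(c=16)]
  30. access 62: MISS, evict 44(c=1). Cache: [62(c=1) 33(c=2) 89(c=3) 13(c=5) 19(c=16)]
  31. access 33: HIT, count now 3. Cache: [62(c=1) 89(c=3) 33(c=3) 13(c=5) 19(c=16)]
  32. access 44: MISS, evict 62(c=1). Cache: [44(c=1) 89(c=3) 33(c=3) 13(c=5) 19(c=16)]
  33. access 44: HIT, count now 2. Cache: [44(c=2) 89(c=3) 33(c=3) 13(c=5) 19(c=16)]
Total: 24 hits, 9 misses, 4 evictions

Hit rate = 24/33 = 8/11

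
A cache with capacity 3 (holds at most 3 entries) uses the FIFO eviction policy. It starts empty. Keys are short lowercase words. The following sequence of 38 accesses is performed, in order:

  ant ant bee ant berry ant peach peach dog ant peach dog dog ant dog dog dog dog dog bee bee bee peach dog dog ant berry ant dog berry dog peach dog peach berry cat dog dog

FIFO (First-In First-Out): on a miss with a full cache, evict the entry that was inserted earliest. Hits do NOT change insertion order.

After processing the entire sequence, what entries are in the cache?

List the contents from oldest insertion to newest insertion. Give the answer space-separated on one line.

Answer: peach dog cat

Derivation:
FIFO simulation (capacity=3):
  1. access ant: MISS. Cache (old->new): [ant]
  2. access ant: HIT. Cache (old->new): [ant]
  3. access bee: MISS. Cache (old->new): [ant bee]
  4. access ant: HIT. Cache (old->new): [ant bee]
  5. access berry: MISS. Cache (old->new): [ant bee berry]
  6. access ant: HIT. Cache (old->new): [ant bee berry]
  7. access peach: MISS, evict ant. Cache (old->new): [bee berry peach]
  8. access peach: HIT. Cache (old->new): [bee berry peach]
  9. access dog: MISS, evict bee. Cache (old->new): [berry peach dog]
  10. access ant: MISS, evict berry. Cache (old->new): [peach dog ant]
  11. access peach: HIT. Cache (old->new): [peach dog ant]
  12. access dog: HIT. Cache (old->new): [peach dog ant]
  13. access dog: HIT. Cache (old->new): [peach dog ant]
  14. access ant: HIT. Cache (old->new): [peach dog ant]
  15. access dog: HIT. Cache (old->new): [peach dog ant]
  16. access dog: HIT. Cache (old->new): [peach dog ant]
  17. access dog: HIT. Cache (old->new): [peach dog ant]
  18. access dog: HIT. Cache (old->new): [peach dog ant]
  19. access dog: HIT. Cache (old->new): [peach dog ant]
  20. access bee: MISS, evict peach. Cache (old->new): [dog ant bee]
  21. access bee: HIT. Cache (old->new): [dog ant bee]
  22. access bee: HIT. Cache (old->new): [dog ant bee]
  23. access peach: MISS, evict dog. Cache (old->new): [ant bee peach]
  24. access dog: MISS, evict ant. Cache (old->new): [bee peach dog]
  25. access dog: HIT. Cache (old->new): [bee peach dog]
  26. access ant: MISS, evict bee. Cache (old->new): [peach dog ant]
  27. access berry: MISS, evict peach. Cache (old->new): [dog ant berry]
  28. access ant: HIT. Cache (old->new): [dog ant berry]
  29. access dog: HIT. Cache (old->new): [dog ant berry]
  30. access berry: HIT. Cache (old->new): [dog ant berry]
  31. access dog: HIT. Cache (old->new): [dog ant berry]
  32. access peach: MISS, evict dog. Cache (old->new): [ant berry peach]
  33. access dog: MISS, evict ant. Cache (old->new): [berry peach dog]
  34. access peach: HIT. Cache (old->new): [berry peach dog]
  35. access berry: HIT. Cache (old->new): [berry peach dog]
  36. access cat: MISS, evict berry. Cache (old->new): [peach dog cat]
  37. access dog: HIT. Cache (old->new): [peach dog cat]
  38. access dog: HIT. Cache (old->new): [peach dog cat]
Total: 24 hits, 14 misses, 11 evictions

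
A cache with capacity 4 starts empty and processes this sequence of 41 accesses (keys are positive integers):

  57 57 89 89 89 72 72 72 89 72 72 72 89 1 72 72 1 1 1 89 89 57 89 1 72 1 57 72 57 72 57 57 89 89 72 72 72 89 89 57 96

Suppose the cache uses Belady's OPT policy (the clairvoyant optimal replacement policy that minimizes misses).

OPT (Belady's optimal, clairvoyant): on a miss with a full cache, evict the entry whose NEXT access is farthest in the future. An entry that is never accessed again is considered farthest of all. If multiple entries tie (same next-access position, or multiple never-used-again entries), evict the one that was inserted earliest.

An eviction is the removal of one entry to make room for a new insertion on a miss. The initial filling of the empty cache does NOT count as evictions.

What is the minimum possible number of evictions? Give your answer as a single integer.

OPT (Belady) simulation (capacity=4):
  1. access 57: MISS. Cache: [57]
  2. access 57: HIT. Next use of 57: step 22. Cache: [57]
  3. access 89: MISS. Cache: [57 89]
  4. access 89: HIT. Next use of 89: step 5. Cache: [57 89]
  5. access 89: HIT. Next use of 89: step 9. Cache: [57 89]
  6. access 72: MISS. Cache: [57 89 72]
  7. access 72: HIT. Next use of 72: step 8. Cache: [57 89 72]
  8. access 72: HIT. Next use of 72: step 10. Cache: [57 89 72]
  9. access 89: HIT. Next use of 89: step 13. Cache: [57 89 72]
  10. access 72: HIT. Next use of 72: step 11. Cache: [57 89 72]
  11. access 72: HIT. Next use of 72: step 12. Cache: [57 89 72]
  12. access 72: HIT. Next use of 72: step 15. Cache: [57 89 72]
  13. access 89: HIT. Next use of 89: step 20. Cache: [57 89 72]
  14. access 1: MISS. Cache: [57 89 72 1]
  15. access 72: HIT. Next use of 72: step 16. Cache: [57 89 72 1]
  16. access 72: HIT. Next use of 72: step 25. Cache: [57 89 72 1]
  17. access 1: HIT. Next use of 1: step 18. Cache: [57 89 72 1]
  18. access 1: HIT. Next use of 1: step 19. Cache: [57 89 72 1]
  19. access 1: HIT. Next use of 1: step 24. Cache: [57 89 72 1]
  20. access 89: HIT. Next use of 89: step 21. Cache: [57 89 72 1]
  21. access 89: HIT. Next use of 89: step 23. Cache: [57 89 72 1]
  22. access 57: HIT. Next use of 57: step 27. Cache: [57 89 72 1]
  23. access 89: HIT. Next use of 89: step 33. Cache: [57 89 72 1]
  24. access 1: HIT. Next use of 1: step 26. Cache: [57 89 72 1]
  25. access 72: HIT. Next use of 72: step 28. Cache: [57 89 72 1]
  26. access 1: HIT. Next use of 1: never. Cache: [57 89 72 1]
  27. access 57: HIT. Next use of 57: step 29. Cache: [57 89 72 1]
  28. access 72: HIT. Next use of 72: step 30. Cache: [57 89 72 1]
  29. access 57: HIT. Next use of 57: step 31. Cache: [57 89 72 1]
  30. access 72: HIT. Next use of 72: step 35. Cache: [57 89 72 1]
  31. access 57: HIT. Next use of 57: step 32. Cache: [57 89 72 1]
  32. access 57: HIT. Next use of 57: step 40. Cache: [57 89 72 1]
  33. access 89: HIT. Next use of 89: step 34. Cache: [57 89 72 1]
  34. access 89: HIT. Next use of 89: step 38. Cache: [57 89 72 1]
  35. access 72: HIT. Next use of 72: step 36. Cache: [57 89 72 1]
  36. access 72: HIT. Next use of 72: step 37. Cache: [57 89 72 1]
  37. access 72: HIT. Next use of 72: never. Cache: [57 89 72 1]
  38. access 89: HIT. Next use of 89: step 39. Cache: [57 89 72 1]
  39. access 89: HIT. Next use of 89: never. Cache: [57 89 72 1]
  40. access 57: HIT. Next use of 57: never. Cache: [57 89 72 1]
  41. access 96: MISS, evict 57 (next use: never). Cache: [89 72 1 96]
Total: 36 hits, 5 misses, 1 evictions

Answer: 1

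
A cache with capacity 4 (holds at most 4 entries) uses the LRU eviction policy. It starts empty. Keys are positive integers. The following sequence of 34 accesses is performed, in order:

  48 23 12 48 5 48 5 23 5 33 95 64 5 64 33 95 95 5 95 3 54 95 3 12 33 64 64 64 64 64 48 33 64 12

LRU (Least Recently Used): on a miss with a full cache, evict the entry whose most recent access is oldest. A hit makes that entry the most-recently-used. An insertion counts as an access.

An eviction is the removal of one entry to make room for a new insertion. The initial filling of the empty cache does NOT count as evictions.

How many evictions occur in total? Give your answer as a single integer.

Answer: 9

Derivation:
LRU simulation (capacity=4):
  1. access 48: MISS. Cache (LRU->MRU): [48]
  2. access 23: MISS. Cache (LRU->MRU): [48 23]
  3. access 12: MISS. Cache (LRU->MRU): [48 23 12]
  4. access 48: HIT. Cache (LRU->MRU): [23 12 48]
  5. access 5: MISS. Cache (LRU->MRU): [23 12 48 5]
  6. access 48: HIT. Cache (LRU->MRU): [23 12 5 48]
  7. access 5: HIT. Cache (LRU->MRU): [23 12 48 5]
  8. access 23: HIT. Cache (LRU->MRU): [12 48 5 23]
  9. access 5: HIT. Cache (LRU->MRU): [12 48 23 5]
  10. access 33: MISS, evict 12. Cache (LRU->MRU): [48 23 5 33]
  11. access 95: MISS, evict 48. Cache (LRU->MRU): [23 5 33 95]
  12. access 64: MISS, evict 23. Cache (LRU->MRU): [5 33 95 64]
  13. access 5: HIT. Cache (LRU->MRU): [33 95 64 5]
  14. access 64: HIT. Cache (LRU->MRU): [33 95 5 64]
  15. access 33: HIT. Cache (LRU->MRU): [95 5 64 33]
  16. access 95: HIT. Cache (LRU->MRU): [5 64 33 95]
  17. access 95: HIT. Cache (LRU->MRU): [5 64 33 95]
  18. access 5: HIT. Cache (LRU->MRU): [64 33 95 5]
  19. access 95: HIT. Cache (LRU->MRU): [64 33 5 95]
  20. access 3: MISS, evict 64. Cache (LRU->MRU): [33 5 95 3]
  21. access 54: MISS, evict 33. Cache (LRU->MRU): [5 95 3 54]
  22. access 95: HIT. Cache (LRU->MRU): [5 3 54 95]
  23. access 3: HIT. Cache (LRU->MRU): [5 54 95 3]
  24. access 12: MISS, evict 5. Cache (LRU->MRU): [54 95 3 12]
  25. access 33: MISS, evict 54. Cache (LRU->MRU): [95 3 12 33]
  26. access 64: MISS, evict 95. Cache (LRU->MRU): [3 12 33 64]
  27. access 64: HIT. Cache (LRU->MRU): [3 12 33 64]
  28. access 64: HIT. Cache (LRU->MRU): [3 12 33 64]
  29. access 64: HIT. Cache (LRU->MRU): [3 12 33 64]
  30. access 64: HIT. Cache (LRU->MRU): [3 12 33 64]
  31. access 48: MISS, evict 3. Cache (LRU->MRU): [12 33 64 48]
  32. access 33: HIT. Cache (LRU->MRU): [12 64 48 33]
  33. access 64: HIT. Cache (LRU->MRU): [12 48 33 64]
  34. access 12: HIT. Cache (LRU->MRU): [48 33 64 12]
Total: 21 hits, 13 misses, 9 evictions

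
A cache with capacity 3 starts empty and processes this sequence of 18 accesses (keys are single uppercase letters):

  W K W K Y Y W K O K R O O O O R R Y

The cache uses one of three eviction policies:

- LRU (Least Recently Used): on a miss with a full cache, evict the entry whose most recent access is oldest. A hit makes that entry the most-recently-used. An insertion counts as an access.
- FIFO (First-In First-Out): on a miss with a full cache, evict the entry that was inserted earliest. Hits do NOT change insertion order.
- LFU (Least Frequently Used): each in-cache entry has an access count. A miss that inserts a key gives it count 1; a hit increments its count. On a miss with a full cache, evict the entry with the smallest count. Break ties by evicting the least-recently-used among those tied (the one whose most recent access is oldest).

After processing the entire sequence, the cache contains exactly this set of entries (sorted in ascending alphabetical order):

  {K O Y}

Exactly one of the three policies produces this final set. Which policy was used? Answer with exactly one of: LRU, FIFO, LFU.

Answer: LFU

Derivation:
Simulating under each policy and comparing final sets:
  LRU: final set = {O R Y} -> differs
  FIFO: final set = {O R Y} -> differs
  LFU: final set = {K O Y} -> MATCHES target
Only LFU produces the target set.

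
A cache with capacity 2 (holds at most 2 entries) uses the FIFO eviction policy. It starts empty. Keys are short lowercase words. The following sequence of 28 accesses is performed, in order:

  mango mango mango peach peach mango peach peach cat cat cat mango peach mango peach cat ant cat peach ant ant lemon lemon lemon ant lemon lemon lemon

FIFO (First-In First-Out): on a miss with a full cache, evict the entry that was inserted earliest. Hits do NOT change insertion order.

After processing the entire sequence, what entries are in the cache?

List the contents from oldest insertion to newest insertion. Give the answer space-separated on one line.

Answer: lemon ant

Derivation:
FIFO simulation (capacity=2):
  1. access mango: MISS. Cache (old->new): [mango]
  2. access mango: HIT. Cache (old->new): [mango]
  3. access mango: HIT. Cache (old->new): [mango]
  4. access peach: MISS. Cache (old->new): [mango peach]
  5. access peach: HIT. Cache (old->new): [mango peach]
  6. access mango: HIT. Cache (old->new): [mango peach]
  7. access peach: HIT. Cache (old->new): [mango peach]
  8. access peach: HIT. Cache (old->new): [mango peach]
  9. access cat: MISS, evict mango. Cache (old->new): [peach cat]
  10. access cat: HIT. Cache (old->new): [peach cat]
  11. access cat: HIT. Cache (old->new): [peach cat]
  12. access mango: MISS, evict peach. Cache (old->new): [cat mango]
  13. access peach: MISS, evict cat. Cache (old->new): [mango peach]
  14. access mango: HIT. Cache (old->new): [mango peach]
  15. access peach: HIT. Cache (old->new): [mango peach]
  16. access cat: MISS, evict mango. Cache (old->new): [peach cat]
  17. access ant: MISS, evict peach. Cache (old->new): [cat ant]
  18. access cat: HIT. Cache (old->new): [cat ant]
  19. access peach: MISS, evict cat. Cache (old->new): [ant peach]
  20. access ant: HIT. Cache (old->new): [ant peach]
  21. access ant: HIT. Cache (old->new): [ant peach]
  22. access lemon: MISS, evict ant. Cache (old->new): [peach lemon]
  23. access lemon: HIT. Cache (old->new): [peach lemon]
  24. access lemon: HIT. Cache (old->new): [peach lemon]
  25. access ant: MISS, evict peach. Cache (old->new): [lemon ant]
  26. access lemon: HIT. Cache (old->new): [lemon ant]
  27. access lemon: HIT. Cache (old->new): [lemon ant]
  28. access lemon: HIT. Cache (old->new): [lemon ant]
Total: 18 hits, 10 misses, 8 evictions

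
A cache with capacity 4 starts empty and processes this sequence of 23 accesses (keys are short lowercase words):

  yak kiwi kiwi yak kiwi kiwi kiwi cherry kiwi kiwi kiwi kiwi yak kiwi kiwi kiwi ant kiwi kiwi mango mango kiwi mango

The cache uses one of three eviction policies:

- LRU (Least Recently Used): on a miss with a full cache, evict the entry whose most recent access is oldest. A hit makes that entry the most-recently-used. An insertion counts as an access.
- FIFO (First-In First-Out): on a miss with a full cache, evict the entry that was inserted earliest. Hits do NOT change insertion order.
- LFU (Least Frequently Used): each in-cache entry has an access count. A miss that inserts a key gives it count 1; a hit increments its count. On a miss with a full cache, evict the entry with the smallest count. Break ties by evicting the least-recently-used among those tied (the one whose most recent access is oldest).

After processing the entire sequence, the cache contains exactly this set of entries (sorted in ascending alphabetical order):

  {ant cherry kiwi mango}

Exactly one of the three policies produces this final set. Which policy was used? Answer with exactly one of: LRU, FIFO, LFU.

Simulating under each policy and comparing final sets:
  LRU: final set = {ant kiwi mango yak} -> differs
  FIFO: final set = {ant cherry kiwi mango} -> MATCHES target
  LFU: final set = {ant kiwi mango yak} -> differs
Only FIFO produces the target set.

Answer: FIFO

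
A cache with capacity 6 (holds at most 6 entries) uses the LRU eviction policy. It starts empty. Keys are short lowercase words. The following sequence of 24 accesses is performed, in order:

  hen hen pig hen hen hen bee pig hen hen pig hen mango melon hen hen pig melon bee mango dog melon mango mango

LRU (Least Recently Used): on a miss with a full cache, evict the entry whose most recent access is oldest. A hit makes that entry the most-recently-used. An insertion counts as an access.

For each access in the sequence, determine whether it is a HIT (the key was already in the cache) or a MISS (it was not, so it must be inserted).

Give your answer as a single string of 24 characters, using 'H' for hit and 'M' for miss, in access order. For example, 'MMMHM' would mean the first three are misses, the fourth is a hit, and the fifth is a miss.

Answer: MHMHHHMHHHHHMMHHHHHHMHHH

Derivation:
LRU simulation (capacity=6):
  1. access hen: MISS. Cache (LRU->MRU): [hen]
  2. access hen: HIT. Cache (LRU->MRU): [hen]
  3. access pig: MISS. Cache (LRU->MRU): [hen pig]
  4. access hen: HIT. Cache (LRU->MRU): [pig hen]
  5. access hen: HIT. Cache (LRU->MRU): [pig hen]
  6. access hen: HIT. Cache (LRU->MRU): [pig hen]
  7. access bee: MISS. Cache (LRU->MRU): [pig hen bee]
  8. access pig: HIT. Cache (LRU->MRU): [hen bee pig]
  9. access hen: HIT. Cache (LRU->MRU): [bee pig hen]
  10. access hen: HIT. Cache (LRU->MRU): [bee pig hen]
  11. access pig: HIT. Cache (LRU->MRU): [bee hen pig]
  12. access hen: HIT. Cache (LRU->MRU): [bee pig hen]
  13. access mango: MISS. Cache (LRU->MRU): [bee pig hen mango]
  14. access melon: MISS. Cache (LRU->MRU): [bee pig hen mango melon]
  15. access hen: HIT. Cache (LRU->MRU): [bee pig mango melon hen]
  16. access hen: HIT. Cache (LRU->MRU): [bee pig mango melon hen]
  17. access pig: HIT. Cache (LRU->MRU): [bee mango melon hen pig]
  18. access melon: HIT. Cache (LRU->MRU): [bee mango hen pig melon]
  19. access bee: HIT. Cache (LRU->MRU): [mango hen pig melon bee]
  20. access mango: HIT. Cache (LRU->MRU): [hen pig melon bee mango]
  21. access dog: MISS. Cache (LRU->MRU): [hen pig melon bee mango dog]
  22. access melon: HIT. Cache (LRU->MRU): [hen pig bee mango dog melon]
  23. access mango: HIT. Cache (LRU->MRU): [hen pig bee dog melon mango]
  24. access mango: HIT. Cache (LRU->MRU): [hen pig bee dog melon mango]
Total: 18 hits, 6 misses, 0 evictions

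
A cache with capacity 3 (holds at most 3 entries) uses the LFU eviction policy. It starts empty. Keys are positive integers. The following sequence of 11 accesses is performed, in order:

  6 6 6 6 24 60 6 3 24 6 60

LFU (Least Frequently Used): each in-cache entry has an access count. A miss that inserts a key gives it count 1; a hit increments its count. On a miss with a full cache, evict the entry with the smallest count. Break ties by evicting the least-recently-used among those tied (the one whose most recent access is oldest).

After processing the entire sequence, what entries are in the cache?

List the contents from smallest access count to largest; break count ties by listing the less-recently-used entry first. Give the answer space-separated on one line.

LFU simulation (capacity=3):
  1. access 6: MISS. Cache: [6(c=1)]
  2. access 6: HIT, count now 2. Cache: [6(c=2)]
  3. access 6: HIT, count now 3. Cache: [6(c=3)]
  4. access 6: HIT, count now 4. Cache: [6(c=4)]
  5. access 24: MISS. Cache: [24(c=1) 6(c=4)]
  6. access 60: MISS. Cache: [24(c=1) 60(c=1) 6(c=4)]
  7. access 6: HIT, count now 5. Cache: [24(c=1) 60(c=1) 6(c=5)]
  8. access 3: MISS, evict 24(c=1). Cache: [60(c=1) 3(c=1) 6(c=5)]
  9. access 24: MISS, evict 60(c=1). Cache: [3(c=1) 24(c=1) 6(c=5)]
  10. access 6: HIT, count now 6. Cache: [3(c=1) 24(c=1) 6(c=6)]
  11. access 60: MISS, evict 3(c=1). Cache: [24(c=1) 60(c=1) 6(c=6)]
Total: 5 hits, 6 misses, 3 evictions

Answer: 24 60 6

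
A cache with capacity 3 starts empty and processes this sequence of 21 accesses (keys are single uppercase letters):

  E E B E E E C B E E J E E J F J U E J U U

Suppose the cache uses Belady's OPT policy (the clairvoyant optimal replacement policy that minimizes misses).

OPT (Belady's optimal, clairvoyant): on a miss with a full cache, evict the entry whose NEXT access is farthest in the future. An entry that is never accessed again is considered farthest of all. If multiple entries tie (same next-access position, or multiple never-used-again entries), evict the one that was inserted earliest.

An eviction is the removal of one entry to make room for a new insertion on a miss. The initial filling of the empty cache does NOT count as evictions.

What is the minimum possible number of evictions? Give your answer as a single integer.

OPT (Belady) simulation (capacity=3):
  1. access E: MISS. Cache: [E]
  2. access E: HIT. Next use of E: step 4. Cache: [E]
  3. access B: MISS. Cache: [E B]
  4. access E: HIT. Next use of E: step 5. Cache: [E B]
  5. access E: HIT. Next use of E: step 6. Cache: [E B]
  6. access E: HIT. Next use of E: step 9. Cache: [E B]
  7. access C: MISS. Cache: [E B C]
  8. access B: HIT. Next use of B: never. Cache: [E B C]
  9. access E: HIT. Next use of E: step 10. Cache: [E B C]
  10. access E: HIT. Next use of E: step 12. Cache: [E B C]
  11. access J: MISS, evict B (next use: never). Cache: [E C J]
  12. access E: HIT. Next use of E: step 13. Cache: [E C J]
  13. access E: HIT. Next use of E: step 18. Cache: [E C J]
  14. access J: HIT. Next use of J: step 16. Cache: [E C J]
  15. access F: MISS, evict C (next use: never). Cache: [E J F]
  16. access J: HIT. Next use of J: step 19. Cache: [E J F]
  17. access U: MISS, evict F (next use: never). Cache: [E J U]
  18. access E: HIT. Next use of E: never. Cache: [E J U]
  19. access J: HIT. Next use of J: never. Cache: [E J U]
  20. access U: HIT. Next use of U: step 21. Cache: [E J U]
  21. access U: HIT. Next use of U: never. Cache: [E J U]
Total: 15 hits, 6 misses, 3 evictions

Answer: 3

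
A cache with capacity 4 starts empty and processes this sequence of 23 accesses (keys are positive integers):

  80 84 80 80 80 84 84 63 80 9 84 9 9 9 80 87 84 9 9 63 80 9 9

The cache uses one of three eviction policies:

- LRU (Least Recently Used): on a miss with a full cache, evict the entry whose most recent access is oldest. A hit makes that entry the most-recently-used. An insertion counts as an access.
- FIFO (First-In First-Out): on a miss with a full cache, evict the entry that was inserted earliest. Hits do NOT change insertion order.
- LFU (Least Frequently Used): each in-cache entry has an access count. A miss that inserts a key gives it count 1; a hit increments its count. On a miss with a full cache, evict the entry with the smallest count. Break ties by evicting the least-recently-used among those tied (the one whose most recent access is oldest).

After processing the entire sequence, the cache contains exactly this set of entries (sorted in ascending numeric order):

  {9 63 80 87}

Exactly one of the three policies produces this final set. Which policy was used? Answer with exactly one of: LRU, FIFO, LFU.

Simulating under each policy and comparing final sets:
  LRU: final set = {9 63 80 84} -> differs
  FIFO: final set = {9 63 80 87} -> MATCHES target
  LFU: final set = {9 63 80 84} -> differs
Only FIFO produces the target set.

Answer: FIFO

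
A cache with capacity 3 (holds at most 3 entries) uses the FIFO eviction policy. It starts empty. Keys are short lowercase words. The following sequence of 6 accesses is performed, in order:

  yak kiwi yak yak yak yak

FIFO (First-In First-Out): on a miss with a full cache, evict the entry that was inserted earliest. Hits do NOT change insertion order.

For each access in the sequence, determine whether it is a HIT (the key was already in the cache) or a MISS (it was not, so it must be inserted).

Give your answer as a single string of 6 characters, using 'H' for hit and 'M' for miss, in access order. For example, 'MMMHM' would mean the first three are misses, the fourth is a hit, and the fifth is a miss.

FIFO simulation (capacity=3):
  1. access yak: MISS. Cache (old->new): [yak]
  2. access kiwi: MISS. Cache (old->new): [yak kiwi]
  3. access yak: HIT. Cache (old->new): [yak kiwi]
  4. access yak: HIT. Cache (old->new): [yak kiwi]
  5. access yak: HIT. Cache (old->new): [yak kiwi]
  6. access yak: HIT. Cache (old->new): [yak kiwi]
Total: 4 hits, 2 misses, 0 evictions

Answer: MMHHHH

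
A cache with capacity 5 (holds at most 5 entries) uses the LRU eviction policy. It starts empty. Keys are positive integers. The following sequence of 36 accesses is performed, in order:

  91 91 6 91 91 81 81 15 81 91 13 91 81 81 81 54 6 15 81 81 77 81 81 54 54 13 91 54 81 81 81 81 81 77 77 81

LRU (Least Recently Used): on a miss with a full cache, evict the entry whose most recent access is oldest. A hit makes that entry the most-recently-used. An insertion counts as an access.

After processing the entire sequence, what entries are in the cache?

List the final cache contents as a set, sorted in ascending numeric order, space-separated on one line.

LRU simulation (capacity=5):
  1. access 91: MISS. Cache (LRU->MRU): [91]
  2. access 91: HIT. Cache (LRU->MRU): [91]
  3. access 6: MISS. Cache (LRU->MRU): [91 6]
  4. access 91: HIT. Cache (LRU->MRU): [6 91]
  5. access 91: HIT. Cache (LRU->MRU): [6 91]
  6. access 81: MISS. Cache (LRU->MRU): [6 91 81]
  7. access 81: HIT. Cache (LRU->MRU): [6 91 81]
  8. access 15: MISS. Cache (LRU->MRU): [6 91 81 15]
  9. access 81: HIT. Cache (LRU->MRU): [6 91 15 81]
  10. access 91: HIT. Cache (LRU->MRU): [6 15 81 91]
  11. access 13: MISS. Cache (LRU->MRU): [6 15 81 91 13]
  12. access 91: HIT. Cache (LRU->MRU): [6 15 81 13 91]
  13. access 81: HIT. Cache (LRU->MRU): [6 15 13 91 81]
  14. access 81: HIT. Cache (LRU->MRU): [6 15 13 91 81]
  15. access 81: HIT. Cache (LRU->MRU): [6 15 13 91 81]
  16. access 54: MISS, evict 6. Cache (LRU->MRU): [15 13 91 81 54]
  17. access 6: MISS, evict 15. Cache (LRU->MRU): [13 91 81 54 6]
  18. access 15: MISS, evict 13. Cache (LRU->MRU): [91 81 54 6 15]
  19. access 81: HIT. Cache (LRU->MRU): [91 54 6 15 81]
  20. access 81: HIT. Cache (LRU->MRU): [91 54 6 15 81]
  21. access 77: MISS, evict 91. Cache (LRU->MRU): [54 6 15 81 77]
  22. access 81: HIT. Cache (LRU->MRU): [54 6 15 77 81]
  23. access 81: HIT. Cache (LRU->MRU): [54 6 15 77 81]
  24. access 54: HIT. Cache (LRU->MRU): [6 15 77 81 54]
  25. access 54: HIT. Cache (LRU->MRU): [6 15 77 81 54]
  26. access 13: MISS, evict 6. Cache (LRU->MRU): [15 77 81 54 13]
  27. access 91: MISS, evict 15. Cache (LRU->MRU): [77 81 54 13 91]
  28. access 54: HIT. Cache (LRU->MRU): [77 81 13 91 54]
  29. access 81: HIT. Cache (LRU->MRU): [77 13 91 54 81]
  30. access 81: HIT. Cache (LRU->MRU): [77 13 91 54 81]
  31. access 81: HIT. Cache (LRU->MRU): [77 13 91 54 81]
  32. access 81: HIT. Cache (LRU->MRU): [77 13 91 54 81]
  33. access 81: HIT. Cache (LRU->MRU): [77 13 91 54 81]
  34. access 77: HIT. Cache (LRU->MRU): [13 91 54 81 77]
  35. access 77: HIT. Cache (LRU->MRU): [13 91 54 81 77]
  36. access 81: HIT. Cache (LRU->MRU): [13 91 54 77 81]
Total: 25 hits, 11 misses, 6 evictions

Answer: 13 54 77 81 91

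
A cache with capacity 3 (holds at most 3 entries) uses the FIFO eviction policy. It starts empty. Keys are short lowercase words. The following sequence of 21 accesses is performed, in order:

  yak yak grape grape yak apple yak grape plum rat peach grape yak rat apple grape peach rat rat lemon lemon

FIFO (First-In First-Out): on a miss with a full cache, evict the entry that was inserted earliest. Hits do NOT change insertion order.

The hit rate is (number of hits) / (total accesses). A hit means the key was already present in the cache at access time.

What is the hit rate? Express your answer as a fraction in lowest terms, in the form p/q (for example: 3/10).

FIFO simulation (capacity=3):
  1. access yak: MISS. Cache (old->new): [yak]
  2. access yak: HIT. Cache (old->new): [yak]
  3. access grape: MISS. Cache (old->new): [yak grape]
  4. access grape: HIT. Cache (old->new): [yak grape]
  5. access yak: HIT. Cache (old->new): [yak grape]
  6. access apple: MISS. Cache (old->new): [yak grape apple]
  7. access yak: HIT. Cache (old->new): [yak grape apple]
  8. access grape: HIT. Cache (old->new): [yak grape apple]
  9. access plum: MISS, evict yak. Cache (old->new): [grape apple plum]
  10. access rat: MISS, evict grape. Cache (old->new): [apple plum rat]
  11. access peach: MISS, evict apple. Cache (old->new): [plum rat peach]
  12. access grape: MISS, evict plum. Cache (old->new): [rat peach grape]
  13. access yak: MISS, evict rat. Cache (old->new): [peach grape yak]
  14. access rat: MISS, evict peach. Cache (old->new): [grape yak rat]
  15. access apple: MISS, evict grape. Cache (old->new): [yak rat apple]
  16. access grape: MISS, evict yak. Cache (old->new): [rat apple grape]
  17. access peach: MISS, evict rat. Cache (old->new): [apple grape peach]
  18. access rat: MISS, evict apple. Cache (old->new): [grape peach rat]
  19. access rat: HIT. Cache (old->new): [grape peach rat]
  20. access lemon: MISS, evict grape. Cache (old->new): [peach rat lemon]
  21. access lemon: HIT. Cache (old->new): [peach rat lemon]
Total: 7 hits, 14 misses, 11 evictions

Hit rate = 7/21 = 1/3

Answer: 1/3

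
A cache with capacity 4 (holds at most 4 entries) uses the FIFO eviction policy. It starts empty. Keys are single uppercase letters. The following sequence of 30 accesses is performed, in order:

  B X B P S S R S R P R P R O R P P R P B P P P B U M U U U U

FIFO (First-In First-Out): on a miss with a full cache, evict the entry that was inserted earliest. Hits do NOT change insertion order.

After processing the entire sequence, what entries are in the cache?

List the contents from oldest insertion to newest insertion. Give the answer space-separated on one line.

Answer: B P U M

Derivation:
FIFO simulation (capacity=4):
  1. access B: MISS. Cache (old->new): [B]
  2. access X: MISS. Cache (old->new): [B X]
  3. access B: HIT. Cache (old->new): [B X]
  4. access P: MISS. Cache (old->new): [B X P]
  5. access S: MISS. Cache (old->new): [B X P S]
  6. access S: HIT. Cache (old->new): [B X P S]
  7. access R: MISS, evict B. Cache (old->new): [X P S R]
  8. access S: HIT. Cache (old->new): [X P S R]
  9. access R: HIT. Cache (old->new): [X P S R]
  10. access P: HIT. Cache (old->new): [X P S R]
  11. access R: HIT. Cache (old->new): [X P S R]
  12. access P: HIT. Cache (old->new): [X P S R]
  13. access R: HIT. Cache (old->new): [X P S R]
  14. access O: MISS, evict X. Cache (old->new): [P S R O]
  15. access R: HIT. Cache (old->new): [P S R O]
  16. access P: HIT. Cache (old->new): [P S R O]
  17. access P: HIT. Cache (old->new): [P S R O]
  18. access R: HIT. Cache (old->new): [P S R O]
  19. access P: HIT. Cache (old->new): [P S R O]
  20. access B: MISS, evict P. Cache (old->new): [S R O B]
  21. access P: MISS, evict S. Cache (old->new): [R O B P]
  22. access P: HIT. Cache (old->new): [R O B P]
  23. access P: HIT. Cache (old->new): [R O B P]
  24. access B: HIT. Cache (old->new): [R O B P]
  25. access U: MISS, evict R. Cache (old->new): [O B P U]
  26. access M: MISS, evict O. Cache (old->new): [B P U M]
  27. access U: HIT. Cache (old->new): [B P U M]
  28. access U: HIT. Cache (old->new): [B P U M]
  29. access U: HIT. Cache (old->new): [B P U M]
  30. access U: HIT. Cache (old->new): [B P U M]
Total: 20 hits, 10 misses, 6 evictions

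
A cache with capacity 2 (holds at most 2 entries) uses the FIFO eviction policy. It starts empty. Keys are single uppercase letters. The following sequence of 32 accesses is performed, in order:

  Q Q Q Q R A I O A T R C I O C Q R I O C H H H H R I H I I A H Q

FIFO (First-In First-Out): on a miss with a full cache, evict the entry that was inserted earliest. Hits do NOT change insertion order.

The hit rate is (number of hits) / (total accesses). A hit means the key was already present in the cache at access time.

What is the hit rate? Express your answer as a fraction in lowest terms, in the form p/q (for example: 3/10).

Answer: 9/32

Derivation:
FIFO simulation (capacity=2):
  1. access Q: MISS. Cache (old->new): [Q]
  2. access Q: HIT. Cache (old->new): [Q]
  3. access Q: HIT. Cache (old->new): [Q]
  4. access Q: HIT. Cache (old->new): [Q]
  5. access R: MISS. Cache (old->new): [Q R]
  6. access A: MISS, evict Q. Cache (old->new): [R A]
  7. access I: MISS, evict R. Cache (old->new): [A I]
  8. access O: MISS, evict A. Cache (old->new): [I O]
  9. access A: MISS, evict I. Cache (old->new): [O A]
  10. access T: MISS, evict O. Cache (old->new): [A T]
  11. access R: MISS, evict A. Cache (old->new): [T R]
  12. access C: MISS, evict T. Cache (old->new): [R C]
  13. access I: MISS, evict R. Cache (old->new): [C I]
  14. access O: MISS, evict C. Cache (old->new): [I O]
  15. access C: MISS, evict I. Cache (old->new): [O C]
  16. access Q: MISS, evict O. Cache (old->new): [C Q]
  17. access R: MISS, evict C. Cache (old->new): [Q R]
  18. access I: MISS, evict Q. Cache (old->new): [R I]
  19. access O: MISS, evict R. Cache (old->new): [I O]
  20. access C: MISS, evict I. Cache (old->new): [O C]
  21. access H: MISS, evict O. Cache (old->new): [C H]
  22. access H: HIT. Cache (old->new): [C H]
  23. access H: HIT. Cache (old->new): [C H]
  24. access H: HIT. Cache (old->new): [C H]
  25. access R: MISS, evict C. Cache (old->new): [H R]
  26. access I: MISS, evict H. Cache (old->new): [R I]
  27. access H: MISS, evict R. Cache (old->new): [I H]
  28. access I: HIT. Cache (old->new): [I H]
  29. access I: HIT. Cache (old->new): [I H]
  30. access A: MISS, evict I. Cache (old->new): [H A]
  31. access H: HIT. Cache (old->new): [H A]
  32. access Q: MISS, evict H. Cache (old->new): [A Q]
Total: 9 hits, 23 misses, 21 evictions

Hit rate = 9/32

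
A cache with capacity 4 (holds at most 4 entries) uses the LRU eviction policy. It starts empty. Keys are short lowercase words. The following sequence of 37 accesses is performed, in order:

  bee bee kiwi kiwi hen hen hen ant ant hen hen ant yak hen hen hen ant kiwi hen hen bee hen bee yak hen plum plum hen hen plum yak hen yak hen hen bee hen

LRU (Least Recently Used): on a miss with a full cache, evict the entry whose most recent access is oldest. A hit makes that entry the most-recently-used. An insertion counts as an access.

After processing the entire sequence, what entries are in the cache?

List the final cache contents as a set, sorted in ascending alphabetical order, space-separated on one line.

LRU simulation (capacity=4):
  1. access bee: MISS. Cache (LRU->MRU): [bee]
  2. access bee: HIT. Cache (LRU->MRU): [bee]
  3. access kiwi: MISS. Cache (LRU->MRU): [bee kiwi]
  4. access kiwi: HIT. Cache (LRU->MRU): [bee kiwi]
  5. access hen: MISS. Cache (LRU->MRU): [bee kiwi hen]
  6. access hen: HIT. Cache (LRU->MRU): [bee kiwi hen]
  7. access hen: HIT. Cache (LRU->MRU): [bee kiwi hen]
  8. access ant: MISS. Cache (LRU->MRU): [bee kiwi hen ant]
  9. access ant: HIT. Cache (LRU->MRU): [bee kiwi hen ant]
  10. access hen: HIT. Cache (LRU->MRU): [bee kiwi ant hen]
  11. access hen: HIT. Cache (LRU->MRU): [bee kiwi ant hen]
  12. access ant: HIT. Cache (LRU->MRU): [bee kiwi hen ant]
  13. access yak: MISS, evict bee. Cache (LRU->MRU): [kiwi hen ant yak]
  14. access hen: HIT. Cache (LRU->MRU): [kiwi ant yak hen]
  15. access hen: HIT. Cache (LRU->MRU): [kiwi ant yak hen]
  16. access hen: HIT. Cache (LRU->MRU): [kiwi ant yak hen]
  17. access ant: HIT. Cache (LRU->MRU): [kiwi yak hen ant]
  18. access kiwi: HIT. Cache (LRU->MRU): [yak hen ant kiwi]
  19. access hen: HIT. Cache (LRU->MRU): [yak ant kiwi hen]
  20. access hen: HIT. Cache (LRU->MRU): [yak ant kiwi hen]
  21. access bee: MISS, evict yak. Cache (LRU->MRU): [ant kiwi hen bee]
  22. access hen: HIT. Cache (LRU->MRU): [ant kiwi bee hen]
  23. access bee: HIT. Cache (LRU->MRU): [ant kiwi hen bee]
  24. access yak: MISS, evict ant. Cache (LRU->MRU): [kiwi hen bee yak]
  25. access hen: HIT. Cache (LRU->MRU): [kiwi bee yak hen]
  26. access plum: MISS, evict kiwi. Cache (LRU->MRU): [bee yak hen plum]
  27. access plum: HIT. Cache (LRU->MRU): [bee yak hen plum]
  28. access hen: HIT. Cache (LRU->MRU): [bee yak plum hen]
  29. access hen: HIT. Cache (LRU->MRU): [bee yak plum hen]
  30. access plum: HIT. Cache (LRU->MRU): [bee yak hen plum]
  31. access yak: HIT. Cache (LRU->MRU): [bee hen plum yak]
  32. access hen: HIT. Cache (LRU->MRU): [bee plum yak hen]
  33. access yak: HIT. Cache (LRU->MRU): [bee plum hen yak]
  34. access hen: HIT. Cache (LRU->MRU): [bee plum yak hen]
  35. access hen: HIT. Cache (LRU->MRU): [bee plum yak hen]
  36. access bee: HIT. Cache (LRU->MRU): [plum yak hen bee]
  37. access hen: HIT. Cache (LRU->MRU): [plum yak bee hen]
Total: 29 hits, 8 misses, 4 evictions

Answer: bee hen plum yak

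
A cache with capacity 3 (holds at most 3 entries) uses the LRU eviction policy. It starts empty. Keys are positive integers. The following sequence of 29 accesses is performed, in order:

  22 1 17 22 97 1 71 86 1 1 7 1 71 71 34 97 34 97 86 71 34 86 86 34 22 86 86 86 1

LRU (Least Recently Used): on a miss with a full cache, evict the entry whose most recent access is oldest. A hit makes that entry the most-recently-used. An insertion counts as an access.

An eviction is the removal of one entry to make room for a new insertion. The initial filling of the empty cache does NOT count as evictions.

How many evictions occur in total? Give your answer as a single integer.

Answer: 13

Derivation:
LRU simulation (capacity=3):
  1. access 22: MISS. Cache (LRU->MRU): [22]
  2. access 1: MISS. Cache (LRU->MRU): [22 1]
  3. access 17: MISS. Cache (LRU->MRU): [22 1 17]
  4. access 22: HIT. Cache (LRU->MRU): [1 17 22]
  5. access 97: MISS, evict 1. Cache (LRU->MRU): [17 22 97]
  6. access 1: MISS, evict 17. Cache (LRU->MRU): [22 97 1]
  7. access 71: MISS, evict 22. Cache (LRU->MRU): [97 1 71]
  8. access 86: MISS, evict 97. Cache (LRU->MRU): [1 71 86]
  9. access 1: HIT. Cache (LRU->MRU): [71 86 1]
  10. access 1: HIT. Cache (LRU->MRU): [71 86 1]
  11. access 7: MISS, evict 71. Cache (LRU->MRU): [86 1 7]
  12. access 1: HIT. Cache (LRU->MRU): [86 7 1]
  13. access 71: MISS, evict 86. Cache (LRU->MRU): [7 1 71]
  14. access 71: HIT. Cache (LRU->MRU): [7 1 71]
  15. access 34: MISS, evict 7. Cache (LRU->MRU): [1 71 34]
  16. access 97: MISS, evict 1. Cache (LRU->MRU): [71 34 97]
  17. access 34: HIT. Cache (LRU->MRU): [71 97 34]
  18. access 97: HIT. Cache (LRU->MRU): [71 34 97]
  19. access 86: MISS, evict 71. Cache (LRU->MRU): [34 97 86]
  20. access 71: MISS, evict 34. Cache (LRU->MRU): [97 86 71]
  21. access 34: MISS, evict 97. Cache (LRU->MRU): [86 71 34]
  22. access 86: HIT. Cache (LRU->MRU): [71 34 86]
  23. access 86: HIT. Cache (LRU->MRU): [71 34 86]
  24. access 34: HIT. Cache (LRU->MRU): [71 86 34]
  25. access 22: MISS, evict 71. Cache (LRU->MRU): [86 34 22]
  26. access 86: HIT. Cache (LRU->MRU): [34 22 86]
  27. access 86: HIT. Cache (LRU->MRU): [34 22 86]
  28. access 86: HIT. Cache (LRU->MRU): [34 22 86]
  29. access 1: MISS, evict 34. Cache (LRU->MRU): [22 86 1]
Total: 13 hits, 16 misses, 13 evictions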